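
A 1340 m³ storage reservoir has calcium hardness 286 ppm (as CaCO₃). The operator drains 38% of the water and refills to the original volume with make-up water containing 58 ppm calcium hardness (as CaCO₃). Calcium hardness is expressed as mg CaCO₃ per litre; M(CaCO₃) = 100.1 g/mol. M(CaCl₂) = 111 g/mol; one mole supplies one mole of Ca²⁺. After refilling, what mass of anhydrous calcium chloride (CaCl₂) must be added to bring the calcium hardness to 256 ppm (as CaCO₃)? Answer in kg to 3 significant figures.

84.2 kg

Volume: 1340 m³ = 1,340,000 L.
After draining 38% and refilling: 286 × 0.62 + 58 × 0.38 = 199.36 ppm.
Deficit to target: 256 − 199.36 = 56.64 mg/L.
As CaCO₃: 56.64 mg/L × 1,340,000 L = 75,900 g; ÷ 100.1 = 758.2 mol Ca²⁺.
Mass: 758.2 × 111 = 84,160 g.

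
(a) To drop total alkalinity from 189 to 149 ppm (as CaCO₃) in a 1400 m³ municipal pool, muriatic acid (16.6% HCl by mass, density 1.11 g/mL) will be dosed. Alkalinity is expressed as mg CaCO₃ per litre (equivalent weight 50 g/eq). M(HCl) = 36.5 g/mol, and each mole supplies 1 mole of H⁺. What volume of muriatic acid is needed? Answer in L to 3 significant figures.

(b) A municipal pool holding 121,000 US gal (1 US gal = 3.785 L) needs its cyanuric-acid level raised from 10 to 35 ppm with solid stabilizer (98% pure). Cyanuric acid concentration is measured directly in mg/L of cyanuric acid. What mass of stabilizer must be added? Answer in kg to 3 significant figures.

(a) Volume: 1400 m³ = 1,400,000 L.
(a) Alkalinity to neutralize: (189 − 149) = 40 mg/L as CaCO₃ × 1,400,000 L = 56,000 g as CaCO₃.
(a) Equivalents of H⁺ required: 56,000 ÷ 50 g/eq = 1120 eq = 1120 mol HCl.
(a) Mass of HCl: 1120 × 36.5 = 40,880 g.
(a) Mass of 16.6% solution: 40,880 / 0.166 = 246,300 g.
(a) Volume: 246,300 g ÷ 1.11 g/mL = 221,900 mL.

(b) Volume: 121,000 US gal × 3.785 L/gal = 457,985 L.
(b) CYA to add: (35 − 10) = 25 mg/L × 457,985 L = 11,450 g cyanuric acid.
(b) At 98% purity: 11,450 / 0.98 = 11,680 g product.

(a) 222 L; (b) 11.7 kg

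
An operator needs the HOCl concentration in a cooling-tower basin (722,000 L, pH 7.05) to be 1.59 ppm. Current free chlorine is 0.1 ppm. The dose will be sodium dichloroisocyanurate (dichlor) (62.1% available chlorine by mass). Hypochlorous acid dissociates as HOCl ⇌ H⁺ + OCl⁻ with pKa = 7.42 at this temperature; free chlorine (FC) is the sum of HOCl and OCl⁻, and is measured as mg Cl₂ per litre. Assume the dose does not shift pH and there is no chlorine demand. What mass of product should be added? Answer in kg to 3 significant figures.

[OCl⁻]/[HOCl] = 10^(pH − pKa) = 10^(7.05 − 7.42) = 0.4266; fraction as HOCl = 1/(1 + 0.4266) = 0.701.
Free chlorine required for 1.59 ppm HOCl: 1.59 / 0.701 = 2.268 ppm.
FC to add: 2.268 − 0.1 = 2.168 mg/L as Cl₂.
Cl₂ equivalent: 2.168 mg/L × 722,000 L = 1565 g.
Product at 62.1% available Cl: 1565 / 0.621 = 2521 g.

2.52 kg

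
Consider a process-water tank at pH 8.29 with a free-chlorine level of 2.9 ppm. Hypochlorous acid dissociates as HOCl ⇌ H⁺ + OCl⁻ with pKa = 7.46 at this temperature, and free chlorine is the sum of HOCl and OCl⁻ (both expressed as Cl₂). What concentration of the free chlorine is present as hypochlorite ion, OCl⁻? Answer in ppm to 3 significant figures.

2.53 ppm

[OCl⁻]/[HOCl] = 10^(pH − pKa) = 10^(8.29 − 7.46) = 10^0.83 = 6.761.
Fraction as HOCl = 1 / (1 + 6.761) = 0.1289.
OCl⁻ = (1 − 0.1289) × 2.9 ppm = 2.526 ppm.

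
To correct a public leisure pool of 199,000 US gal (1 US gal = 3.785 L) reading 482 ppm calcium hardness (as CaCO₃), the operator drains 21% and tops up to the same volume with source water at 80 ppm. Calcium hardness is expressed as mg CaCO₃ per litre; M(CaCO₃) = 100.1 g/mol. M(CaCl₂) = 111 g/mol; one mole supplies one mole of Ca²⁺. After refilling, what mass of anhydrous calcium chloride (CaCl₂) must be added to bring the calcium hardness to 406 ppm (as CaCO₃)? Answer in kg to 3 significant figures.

7.03 kg

Volume: 199,000 US gal × 3.785 L/gal = 753,215 L.
After draining 21% and refilling: 482 × 0.79 + 80 × 0.21 = 397.58 ppm.
Deficit to target: 406 − 397.58 = 8.42 mg/L.
As CaCO₃: 8.42 mg/L × 753,215 L = 6342 g; ÷ 100.1 = 63.36 mol Ca²⁺.
Mass: 63.36 × 111 = 7033 g.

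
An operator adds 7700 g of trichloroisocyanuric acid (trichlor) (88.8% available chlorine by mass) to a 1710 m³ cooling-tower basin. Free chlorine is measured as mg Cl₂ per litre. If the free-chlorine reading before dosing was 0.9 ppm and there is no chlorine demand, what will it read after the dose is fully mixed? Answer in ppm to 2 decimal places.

4.90 ppm

Volume: 1710 m³ = 1,710,000 L.
Available chlorine delivered: 7700 g × 0.888 = 6838 g as Cl₂.
Concentration rise: 6838 g / 1,710,000 L = 3.999 mg/L = 4.00 ppm.
Final FC: 0.9 + 4.00 = 4.90 ppm.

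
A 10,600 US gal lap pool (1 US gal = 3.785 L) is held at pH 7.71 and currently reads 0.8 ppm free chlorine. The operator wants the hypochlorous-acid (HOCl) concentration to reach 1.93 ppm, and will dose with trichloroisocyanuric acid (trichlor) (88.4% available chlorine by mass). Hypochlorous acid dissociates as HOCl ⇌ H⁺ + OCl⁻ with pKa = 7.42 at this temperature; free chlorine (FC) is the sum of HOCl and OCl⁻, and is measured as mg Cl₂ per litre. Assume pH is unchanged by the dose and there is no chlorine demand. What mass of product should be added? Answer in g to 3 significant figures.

222 g

Volume: 10,600 US gal × 3.785 L/gal = 40,121 L.
[OCl⁻]/[HOCl] = 10^(pH − pKa) = 10^(7.71 − 7.42) = 1.95; fraction as HOCl = 1/(1 + 1.95) = 0.339.
Free chlorine required for 1.93 ppm HOCl: 1.93 / 0.339 = 5.693 ppm.
FC to add: 5.693 − 0.8 = 4.893 mg/L as Cl₂.
Cl₂ equivalent: 4.893 mg/L × 40,121 L = 196.3 g.
Product at 88.4% available Cl: 196.3 / 0.884 = 222.1 g.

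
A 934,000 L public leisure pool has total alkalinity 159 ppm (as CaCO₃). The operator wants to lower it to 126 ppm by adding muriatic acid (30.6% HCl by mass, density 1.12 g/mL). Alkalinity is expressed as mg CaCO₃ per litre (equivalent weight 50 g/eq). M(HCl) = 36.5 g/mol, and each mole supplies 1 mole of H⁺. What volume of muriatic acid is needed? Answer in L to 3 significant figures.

65.7 L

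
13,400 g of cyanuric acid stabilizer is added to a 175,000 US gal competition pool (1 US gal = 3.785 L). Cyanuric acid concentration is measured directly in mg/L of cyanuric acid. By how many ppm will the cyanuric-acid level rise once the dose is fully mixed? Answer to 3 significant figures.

20.2 ppm

Volume: 175,000 US gal × 3.785 L/gal = 662,375 L.
Rise: 13,400 g / 662,375 L × 1000 = 20.23 mg/L.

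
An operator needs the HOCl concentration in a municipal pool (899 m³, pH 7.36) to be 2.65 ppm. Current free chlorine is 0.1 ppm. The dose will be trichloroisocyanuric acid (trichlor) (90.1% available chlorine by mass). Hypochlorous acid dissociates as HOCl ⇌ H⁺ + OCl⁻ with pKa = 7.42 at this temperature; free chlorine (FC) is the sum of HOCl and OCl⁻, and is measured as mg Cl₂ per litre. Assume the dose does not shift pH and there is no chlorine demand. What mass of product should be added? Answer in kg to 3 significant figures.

4.85 kg

Volume: 899 m³ = 899,000 L.
[OCl⁻]/[HOCl] = 10^(pH − pKa) = 10^(7.36 − 7.42) = 0.871; fraction as HOCl = 1/(1 + 0.871) = 0.5345.
Free chlorine required for 2.65 ppm HOCl: 2.65 / 0.5345 = 4.958 ppm.
FC to add: 4.958 − 0.1 = 4.858 mg/L as Cl₂.
Cl₂ equivalent: 4.858 mg/L × 899,000 L = 4367 g.
Product at 90.1% available Cl: 4367 / 0.901 = 4847 g.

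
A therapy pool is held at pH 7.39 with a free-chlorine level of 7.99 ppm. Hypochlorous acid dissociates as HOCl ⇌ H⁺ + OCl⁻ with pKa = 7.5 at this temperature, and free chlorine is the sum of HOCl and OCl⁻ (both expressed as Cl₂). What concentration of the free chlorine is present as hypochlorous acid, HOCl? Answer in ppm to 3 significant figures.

4.50 ppm

[OCl⁻]/[HOCl] = 10^(pH − pKa) = 10^(7.39 − 7.5) = 10^-0.11 = 0.7762.
Fraction as HOCl = 1 / (1 + 0.7762) = 0.563.
HOCl = 0.563 × 7.99 ppm = 4.498 ppm.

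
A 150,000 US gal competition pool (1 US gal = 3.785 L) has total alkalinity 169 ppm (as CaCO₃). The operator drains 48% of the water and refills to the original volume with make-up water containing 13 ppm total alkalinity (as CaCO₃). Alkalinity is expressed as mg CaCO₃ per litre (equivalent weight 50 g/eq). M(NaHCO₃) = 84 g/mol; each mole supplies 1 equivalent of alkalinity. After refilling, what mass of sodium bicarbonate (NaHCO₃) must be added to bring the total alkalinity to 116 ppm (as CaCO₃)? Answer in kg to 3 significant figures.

20.9 kg

Volume: 150,000 US gal × 3.785 L/gal = 567,750 L.
After draining 48% and refilling: 169 × 0.52 + 13 × 0.48 = 94.12 ppm.
Deficit to target: 116 − 94.12 = 21.88 mg/L.
As CaCO₃: 21.88 mg/L × 567,750 L = 12,420 g; ÷ 50 g/eq ÷ 1 = 248.4 mol NaHCO₃.
Mass: 248.4 × 84 = 20,870 g.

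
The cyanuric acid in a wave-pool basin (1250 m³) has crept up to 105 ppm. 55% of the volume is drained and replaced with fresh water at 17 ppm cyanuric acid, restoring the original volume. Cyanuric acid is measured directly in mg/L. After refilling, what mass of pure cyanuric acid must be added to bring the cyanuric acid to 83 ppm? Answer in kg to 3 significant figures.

Volume: 1250 m³ = 1,250,000 L.
After draining 55% and refilling: 105 × 0.45 + 17 × 0.55 = 56.6 ppm.
Deficit to target: 83 − 56.6 = 26.4 mg/L.
Mass: 26.4 mg/L × 1,250,000 L = 33,000 g cyanuric acid.

33.0 kg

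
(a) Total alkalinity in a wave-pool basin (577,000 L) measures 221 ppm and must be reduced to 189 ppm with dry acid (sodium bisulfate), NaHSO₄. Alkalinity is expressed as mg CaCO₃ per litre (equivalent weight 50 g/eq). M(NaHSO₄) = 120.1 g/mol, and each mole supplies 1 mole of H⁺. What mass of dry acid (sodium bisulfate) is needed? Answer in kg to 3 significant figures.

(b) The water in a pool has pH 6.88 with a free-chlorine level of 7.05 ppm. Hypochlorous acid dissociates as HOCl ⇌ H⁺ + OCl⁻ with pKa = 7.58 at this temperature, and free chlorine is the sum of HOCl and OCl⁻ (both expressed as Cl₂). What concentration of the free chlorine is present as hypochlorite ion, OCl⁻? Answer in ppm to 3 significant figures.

(a) Alkalinity to neutralize: (221 − 189) = 32 mg/L as CaCO₃ × 577,000 L = 18,460 g as CaCO₃.
(a) Equivalents of H⁺ required: 18,460 ÷ 50 g/eq = 369.3 eq = 369.3 mol NaHSO₄.
(a) Mass of NaHSO₄: 369.3 × 120.1 = 44,350 g.

(b) [OCl⁻]/[HOCl] = 10^(pH − pKa) = 10^(6.88 − 7.58) = 10^-0.70 = 0.1995.
(b) Fraction as HOCl = 1 / (1 + 0.1995) = 0.8337.
(b) OCl⁻ = (1 − 0.8337) × 7.05 ppm = 1.173 ppm.

(a) 44.4 kg; (b) 1.17 ppm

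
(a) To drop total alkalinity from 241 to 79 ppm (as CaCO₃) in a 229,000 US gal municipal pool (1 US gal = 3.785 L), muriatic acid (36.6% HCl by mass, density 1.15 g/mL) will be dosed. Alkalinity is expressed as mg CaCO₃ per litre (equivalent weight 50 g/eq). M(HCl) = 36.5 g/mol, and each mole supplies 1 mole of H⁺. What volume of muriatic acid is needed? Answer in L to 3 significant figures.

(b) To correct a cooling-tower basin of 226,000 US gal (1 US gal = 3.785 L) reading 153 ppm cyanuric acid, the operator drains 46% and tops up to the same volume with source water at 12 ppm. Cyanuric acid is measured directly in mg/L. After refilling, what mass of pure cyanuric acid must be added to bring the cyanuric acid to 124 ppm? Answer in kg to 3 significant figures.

(a) Volume: 229,000 US gal × 3.785 L/gal = 866,765 L.
(a) Alkalinity to neutralize: (241 − 79) = 162 mg/L as CaCO₃ × 866,765 L = 140,400 g as CaCO₃.
(a) Equivalents of H⁺ required: 140,400 ÷ 50 g/eq = 2808 eq = 2808 mol HCl.
(a) Mass of HCl: 2808 × 36.5 = 102,500 g.
(a) Mass of 36.6% solution: 102,500 / 0.366 = 280,100 g.
(a) Volume: 280,100 g ÷ 1.15 g/mL = 243,500 mL.

(b) Volume: 226,000 US gal × 3.785 L/gal = 855,410 L.
(b) After draining 46% and refilling: 153 × 0.54 + 12 × 0.46 = 88.14 ppm.
(b) Deficit to target: 124 − 88.14 = 35.86 mg/L.
(b) Mass: 35.86 mg/L × 855,410 L = 30,680 g cyanuric acid.

(a) 244 L; (b) 30.7 kg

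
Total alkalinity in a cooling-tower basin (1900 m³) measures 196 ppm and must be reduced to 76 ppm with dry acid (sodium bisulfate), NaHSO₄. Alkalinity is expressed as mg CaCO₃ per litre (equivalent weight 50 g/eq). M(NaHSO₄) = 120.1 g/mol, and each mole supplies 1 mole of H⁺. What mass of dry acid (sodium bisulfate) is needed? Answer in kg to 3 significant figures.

548 kg

Volume: 1900 m³ = 1,900,000 L.
Alkalinity to neutralize: (196 − 76) = 120 mg/L as CaCO₃ × 1,900,000 L = 228,000 g as CaCO₃.
Equivalents of H⁺ required: 228,000 ÷ 50 g/eq = 4560 eq = 4560 mol NaHSO₄.
Mass of NaHSO₄: 4560 × 120.1 = 547,700 g.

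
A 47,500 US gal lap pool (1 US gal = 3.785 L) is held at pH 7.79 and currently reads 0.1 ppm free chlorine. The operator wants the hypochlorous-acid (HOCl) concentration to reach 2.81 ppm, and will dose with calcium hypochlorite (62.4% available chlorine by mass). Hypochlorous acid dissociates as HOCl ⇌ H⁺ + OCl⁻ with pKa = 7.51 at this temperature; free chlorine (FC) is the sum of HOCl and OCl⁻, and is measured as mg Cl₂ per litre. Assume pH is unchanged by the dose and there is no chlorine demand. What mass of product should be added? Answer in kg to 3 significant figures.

Volume: 47,500 US gal × 3.785 L/gal = 179,788 L.
[OCl⁻]/[HOCl] = 10^(pH − pKa) = 10^(7.79 − 7.51) = 1.905; fraction as HOCl = 1/(1 + 1.905) = 0.3442.
Free chlorine required for 2.81 ppm HOCl: 2.81 / 0.3442 = 8.164 ppm.
FC to add: 8.164 − 0.1 = 8.064 mg/L as Cl₂.
Cl₂ equivalent: 8.064 mg/L × 179,788 L = 1450 g.
Product at 62.4% available Cl: 1450 / 0.624 = 2324 g.

2.32 kg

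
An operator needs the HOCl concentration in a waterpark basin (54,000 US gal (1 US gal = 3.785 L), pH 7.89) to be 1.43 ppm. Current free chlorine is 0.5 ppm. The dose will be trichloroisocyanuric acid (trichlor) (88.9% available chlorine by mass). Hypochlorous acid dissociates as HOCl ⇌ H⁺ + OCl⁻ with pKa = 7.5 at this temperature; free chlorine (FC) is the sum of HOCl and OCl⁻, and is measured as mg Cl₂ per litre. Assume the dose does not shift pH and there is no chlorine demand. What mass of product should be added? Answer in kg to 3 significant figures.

1.02 kg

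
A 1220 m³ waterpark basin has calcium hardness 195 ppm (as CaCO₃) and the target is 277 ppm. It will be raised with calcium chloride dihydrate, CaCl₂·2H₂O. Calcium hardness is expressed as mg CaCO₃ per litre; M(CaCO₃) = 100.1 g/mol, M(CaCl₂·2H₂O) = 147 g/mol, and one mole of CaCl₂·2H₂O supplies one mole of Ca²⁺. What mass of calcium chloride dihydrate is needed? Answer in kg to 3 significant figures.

147 kg

Volume: 1220 m³ = 1,220,000 L.
Hardness to add: (277 − 195) = 82 mg/L as CaCO₃ × 1,220,000 L = 100,000 g as CaCO₃.
Moles of Ca²⁺ (1 mol Ca²⁺ ≡ 1 mol CaCO₃): 100,000 / 100.1 g/mol = 999.4 mol.
Mass of CaCl₂·2H₂O: 999.4 × 147 = 146,900 g.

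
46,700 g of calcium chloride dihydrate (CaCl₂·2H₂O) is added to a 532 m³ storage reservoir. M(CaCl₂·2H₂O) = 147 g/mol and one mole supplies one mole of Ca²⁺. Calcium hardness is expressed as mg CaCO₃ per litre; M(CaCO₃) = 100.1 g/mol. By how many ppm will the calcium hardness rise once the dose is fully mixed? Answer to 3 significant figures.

59.8 ppm

Volume: 532 m³ = 532,000 L.
Moles of Ca²⁺: 46,700 g ÷ 147 g/mol = 317.7 mol.
As CaCO₃: 317.7 mol × 100.1 g/mol = 31,800 g.
Rise: 31,800 g / 532,000 L × 1000 = 59.78 mg/L.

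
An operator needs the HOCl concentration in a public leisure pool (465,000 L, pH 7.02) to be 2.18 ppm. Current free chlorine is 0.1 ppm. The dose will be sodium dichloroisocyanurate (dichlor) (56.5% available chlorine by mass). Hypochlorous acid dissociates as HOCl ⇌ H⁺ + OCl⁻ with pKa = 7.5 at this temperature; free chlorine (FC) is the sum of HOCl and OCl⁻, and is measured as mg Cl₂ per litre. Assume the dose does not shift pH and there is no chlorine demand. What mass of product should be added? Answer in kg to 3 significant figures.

[OCl⁻]/[HOCl] = 10^(pH − pKa) = 10^(7.02 − 7.5) = 0.3311; fraction as HOCl = 1/(1 + 0.3311) = 0.7512.
Free chlorine required for 2.18 ppm HOCl: 2.18 / 0.7512 = 2.902 ppm.
FC to add: 2.902 − 0.1 = 2.802 mg/L as Cl₂.
Cl₂ equivalent: 2.802 mg/L × 465,000 L = 1303 g.
Product at 56.5% available Cl: 1303 / 0.565 = 2306 g.

2.31 kg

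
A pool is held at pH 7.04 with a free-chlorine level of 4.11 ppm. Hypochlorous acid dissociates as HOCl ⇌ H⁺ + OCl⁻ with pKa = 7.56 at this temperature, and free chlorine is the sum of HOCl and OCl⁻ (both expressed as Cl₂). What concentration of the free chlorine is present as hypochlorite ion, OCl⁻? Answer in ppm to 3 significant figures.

0.953 ppm

[OCl⁻]/[HOCl] = 10^(pH − pKa) = 10^(7.04 − 7.56) = 10^-0.52 = 0.302.
Fraction as HOCl = 1 / (1 + 0.302) = 0.7681.
OCl⁻ = (1 − 0.7681) × 4.11 ppm = 0.9533 ppm.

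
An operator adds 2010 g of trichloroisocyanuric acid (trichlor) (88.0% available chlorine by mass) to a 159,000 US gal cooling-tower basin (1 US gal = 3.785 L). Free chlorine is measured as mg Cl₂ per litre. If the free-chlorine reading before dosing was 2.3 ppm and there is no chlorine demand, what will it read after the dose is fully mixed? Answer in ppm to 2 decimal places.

5.24 ppm

Volume: 159,000 US gal × 3.785 L/gal = 601,815 L.
Available chlorine delivered: 2010 g × 0.88 = 1769 g as Cl₂.
Concentration rise: 1769 g / 601,815 L = 2.939 mg/L = 2.94 ppm.
Final FC: 2.3 + 2.94 = 5.24 ppm.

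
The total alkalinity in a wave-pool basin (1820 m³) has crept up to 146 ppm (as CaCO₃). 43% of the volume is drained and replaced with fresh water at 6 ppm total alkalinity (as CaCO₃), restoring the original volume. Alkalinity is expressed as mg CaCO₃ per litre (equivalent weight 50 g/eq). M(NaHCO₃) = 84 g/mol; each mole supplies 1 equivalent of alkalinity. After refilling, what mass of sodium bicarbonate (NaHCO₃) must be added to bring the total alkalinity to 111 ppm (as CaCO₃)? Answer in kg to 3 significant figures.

77.1 kg

Volume: 1820 m³ = 1,820,000 L.
After draining 43% and refilling: 146 × 0.57 + 6 × 0.43 = 85.8 ppm.
Deficit to target: 111 − 85.8 = 25.2 mg/L.
As CaCO₃: 25.2 mg/L × 1,820,000 L = 45,860 g; ÷ 50 g/eq ÷ 1 = 917.3 mol NaHCO₃.
Mass: 917.3 × 84 = 77,050 g.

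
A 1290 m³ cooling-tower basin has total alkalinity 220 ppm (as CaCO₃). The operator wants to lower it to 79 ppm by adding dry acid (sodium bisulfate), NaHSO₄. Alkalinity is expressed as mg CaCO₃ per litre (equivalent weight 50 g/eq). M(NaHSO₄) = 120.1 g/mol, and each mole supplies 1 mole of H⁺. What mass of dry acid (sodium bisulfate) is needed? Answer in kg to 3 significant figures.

437 kg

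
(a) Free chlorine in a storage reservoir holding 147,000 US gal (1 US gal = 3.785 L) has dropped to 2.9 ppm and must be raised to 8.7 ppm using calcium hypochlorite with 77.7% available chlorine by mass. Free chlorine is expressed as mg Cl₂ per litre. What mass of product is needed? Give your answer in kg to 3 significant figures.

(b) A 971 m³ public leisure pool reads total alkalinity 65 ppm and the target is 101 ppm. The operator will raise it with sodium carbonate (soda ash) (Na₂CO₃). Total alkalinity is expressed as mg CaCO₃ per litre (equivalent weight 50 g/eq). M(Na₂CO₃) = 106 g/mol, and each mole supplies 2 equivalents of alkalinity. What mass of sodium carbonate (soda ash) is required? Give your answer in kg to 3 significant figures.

(a) Volume: 147,000 US gal × 3.785 L/gal = 556,395 L.
(a) Chlorine deficit: 8.7 − 2.9 = 5.8 ppm = 5.8 mg/L as Cl₂.
(a) Cl₂ equivalent needed: 5.8 mg/L × 556,395 L = 3,227,000 mg = 3227 g.
(a) Product at 77.7% available chlorine: 3227 / 0.777 = 4153 g.

(b) Volume: 971 m³ = 971,000 L.
(b) Alkalinity to add: (101 − 65) = 36 mg/L as CaCO₃ × 971,000 L = 34,960 g as CaCO₃.
(b) Equivalents: 34,960 g ÷ 50 g/eq = 699.1 eq.
(b) Each mole of Na₂CO₃ supplies 2 eq, so 699.1 / 2 = 349.6 mol.
(b) Mass: 349.6 mol × 106 g/mol = 37,050 g.

(a) 4.15 kg; (b) 37.1 kg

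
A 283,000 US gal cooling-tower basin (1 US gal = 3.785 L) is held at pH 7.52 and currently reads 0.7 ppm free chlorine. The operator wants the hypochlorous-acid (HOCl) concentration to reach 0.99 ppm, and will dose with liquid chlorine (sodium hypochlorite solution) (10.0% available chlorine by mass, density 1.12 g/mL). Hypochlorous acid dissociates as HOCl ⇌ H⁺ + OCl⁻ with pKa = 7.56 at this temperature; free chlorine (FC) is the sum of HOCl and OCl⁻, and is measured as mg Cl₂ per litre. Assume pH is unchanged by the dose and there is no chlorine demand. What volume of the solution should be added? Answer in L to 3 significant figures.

Volume: 283,000 US gal × 3.785 L/gal = 1,071,155 L.
[OCl⁻]/[HOCl] = 10^(pH − pKa) = 10^(7.52 − 7.56) = 0.912; fraction as HOCl = 1/(1 + 0.912) = 0.523.
Free chlorine required for 0.99 ppm HOCl: 0.99 / 0.523 = 1.893 ppm.
FC to add: 1.893 − 0.7 = 1.193 mg/L as Cl₂.
Cl₂ equivalent: 1.193 mg/L × 1,071,155 L = 1278 g.
Product at 10.0% available Cl: 1278 / 0.1 = 12,780 g.
Volume: 12,780 g ÷ 1.12 g/mL = 11,410 mL.

11.4 L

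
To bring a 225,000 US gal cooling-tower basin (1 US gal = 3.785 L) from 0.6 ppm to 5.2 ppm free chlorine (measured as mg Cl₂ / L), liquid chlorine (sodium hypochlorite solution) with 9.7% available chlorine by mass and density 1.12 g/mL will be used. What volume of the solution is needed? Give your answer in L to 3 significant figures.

Volume: 225,000 US gal × 3.785 L/gal = 851,625 L.
Chlorine deficit: 5.2 − 0.6 = 4.6 ppm = 4.6 mg/L as Cl₂.
Cl₂ equivalent needed: 4.6 mg/L × 851,625 L = 3,917,000 mg = 3917 g.
Product at 9.7% available chlorine: 3917 / 0.097 = 40,390 g.
Volume at density 1.12 g/mL: 40,390 g ÷ 1.12 g/mL = 36,060 mL.

36.1 L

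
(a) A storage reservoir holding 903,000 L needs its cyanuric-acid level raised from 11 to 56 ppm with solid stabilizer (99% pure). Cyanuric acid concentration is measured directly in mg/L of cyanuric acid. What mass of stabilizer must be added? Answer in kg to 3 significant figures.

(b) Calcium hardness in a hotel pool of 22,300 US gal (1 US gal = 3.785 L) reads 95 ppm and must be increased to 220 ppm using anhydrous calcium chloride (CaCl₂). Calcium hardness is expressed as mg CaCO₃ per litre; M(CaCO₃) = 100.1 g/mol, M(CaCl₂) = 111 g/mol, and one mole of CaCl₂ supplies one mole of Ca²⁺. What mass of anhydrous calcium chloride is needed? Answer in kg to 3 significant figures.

(a) 41.0 kg; (b) 11.7 kg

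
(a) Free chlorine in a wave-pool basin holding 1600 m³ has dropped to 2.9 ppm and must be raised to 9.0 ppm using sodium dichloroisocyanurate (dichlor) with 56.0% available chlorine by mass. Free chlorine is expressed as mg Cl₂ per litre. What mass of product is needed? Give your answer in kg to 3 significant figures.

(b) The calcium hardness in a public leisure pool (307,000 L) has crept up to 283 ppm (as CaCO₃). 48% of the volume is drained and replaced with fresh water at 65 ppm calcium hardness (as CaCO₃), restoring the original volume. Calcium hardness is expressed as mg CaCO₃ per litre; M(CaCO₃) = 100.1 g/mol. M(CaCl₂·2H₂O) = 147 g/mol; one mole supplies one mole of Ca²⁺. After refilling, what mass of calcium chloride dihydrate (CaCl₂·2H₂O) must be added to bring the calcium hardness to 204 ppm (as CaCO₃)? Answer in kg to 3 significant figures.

(a) Volume: 1600 m³ = 1,600,000 L.
(a) Chlorine deficit: 9.0 − 2.9 = 6.1 ppm = 6.1 mg/L as Cl₂.
(a) Cl₂ equivalent needed: 6.1 mg/L × 1,600,000 L = 9,760,000 mg = 9760 g.
(a) Product at 56.0% available chlorine: 9760 / 0.56 = 17,430 g.

(b) After draining 48% and refilling: 283 × 0.52 + 65 × 0.48 = 178.36 ppm.
(b) Deficit to target: 204 − 178.36 = 25.64 mg/L.
(b) As CaCO₃: 25.64 mg/L × 307,000 L = 7871 g; ÷ 100.1 = 78.64 mol Ca²⁺.
(b) Mass: 78.64 × 147 = 11,560 g.

(a) 17.4 kg; (b) 11.6 kg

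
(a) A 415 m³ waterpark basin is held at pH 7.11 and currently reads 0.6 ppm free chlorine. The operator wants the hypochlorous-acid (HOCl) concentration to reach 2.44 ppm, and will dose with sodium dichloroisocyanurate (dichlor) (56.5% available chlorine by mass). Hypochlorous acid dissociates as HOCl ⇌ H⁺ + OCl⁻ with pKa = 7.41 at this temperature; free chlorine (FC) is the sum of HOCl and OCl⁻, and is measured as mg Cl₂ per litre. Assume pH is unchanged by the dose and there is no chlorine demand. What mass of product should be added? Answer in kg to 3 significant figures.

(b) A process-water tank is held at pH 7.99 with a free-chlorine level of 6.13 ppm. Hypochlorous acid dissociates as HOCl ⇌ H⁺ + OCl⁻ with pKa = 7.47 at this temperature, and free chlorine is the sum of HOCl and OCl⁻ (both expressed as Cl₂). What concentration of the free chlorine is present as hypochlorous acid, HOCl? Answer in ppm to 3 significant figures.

(a) 2.25 kg; (b) 1.42 ppm

(a) Volume: 415 m³ = 415,000 L.
(a) [OCl⁻]/[HOCl] = 10^(pH − pKa) = 10^(7.11 − 7.41) = 0.5012; fraction as HOCl = 1/(1 + 0.5012) = 0.6661.
(a) Free chlorine required for 2.44 ppm HOCl: 2.44 / 0.6661 = 3.663 ppm.
(a) FC to add: 3.663 − 0.6 = 3.063 mg/L as Cl₂.
(a) Cl₂ equivalent: 3.063 mg/L × 415,000 L = 1271 g.
(a) Product at 56.5% available Cl: 1271 / 0.565 = 2250 g.

(b) [OCl⁻]/[HOCl] = 10^(pH − pKa) = 10^(7.99 − 7.47) = 10^0.52 = 3.311.
(b) Fraction as HOCl = 1 / (1 + 3.311) = 0.2319.
(b) HOCl = 0.2319 × 6.13 ppm = 1.422 ppm.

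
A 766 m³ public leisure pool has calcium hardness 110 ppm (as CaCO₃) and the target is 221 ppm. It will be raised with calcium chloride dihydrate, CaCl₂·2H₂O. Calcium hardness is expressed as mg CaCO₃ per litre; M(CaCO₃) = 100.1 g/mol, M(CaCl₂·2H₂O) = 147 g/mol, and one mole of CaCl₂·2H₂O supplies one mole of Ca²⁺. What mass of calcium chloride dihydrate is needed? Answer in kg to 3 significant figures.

Volume: 766 m³ = 766,000 L.
Hardness to add: (221 − 110) = 111 mg/L as CaCO₃ × 766,000 L = 85,030 g as CaCO₃.
Moles of Ca²⁺ (1 mol Ca²⁺ ≡ 1 mol CaCO₃): 85,030 / 100.1 g/mol = 849.4 mol.
Mass of CaCl₂·2H₂O: 849.4 × 147 = 124,900 g.

125 kg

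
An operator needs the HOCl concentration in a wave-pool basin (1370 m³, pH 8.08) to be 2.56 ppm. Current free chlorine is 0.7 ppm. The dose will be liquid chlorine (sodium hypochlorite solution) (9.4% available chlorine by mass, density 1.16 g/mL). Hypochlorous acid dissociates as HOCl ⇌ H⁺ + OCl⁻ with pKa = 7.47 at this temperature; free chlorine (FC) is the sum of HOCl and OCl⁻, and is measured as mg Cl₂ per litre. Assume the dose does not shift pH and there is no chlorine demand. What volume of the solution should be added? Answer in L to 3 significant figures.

Volume: 1370 m³ = 1,370,000 L.
[OCl⁻]/[HOCl] = 10^(pH − pKa) = 10^(8.08 − 7.47) = 4.074; fraction as HOCl = 1/(1 + 4.074) = 0.1971.
Free chlorine required for 2.56 ppm HOCl: 2.56 / 0.1971 = 12.99 ppm.
FC to add: 12.99 − 0.7 = 12.29 mg/L as Cl₂.
Cl₂ equivalent: 12.29 mg/L × 1,370,000 L = 16,840 g.
Product at 9.4% available Cl: 16,840 / 0.094 = 179,100 g.
Volume: 179,100 g ÷ 1.16 g/mL = 154,400 mL.

154 L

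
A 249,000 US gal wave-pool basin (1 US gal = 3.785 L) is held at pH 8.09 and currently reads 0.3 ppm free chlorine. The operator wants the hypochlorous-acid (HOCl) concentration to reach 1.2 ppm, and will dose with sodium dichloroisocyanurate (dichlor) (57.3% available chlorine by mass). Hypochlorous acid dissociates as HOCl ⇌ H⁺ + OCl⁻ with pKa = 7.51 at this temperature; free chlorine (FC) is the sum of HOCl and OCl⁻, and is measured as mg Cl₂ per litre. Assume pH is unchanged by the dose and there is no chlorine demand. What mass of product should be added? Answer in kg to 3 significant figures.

Volume: 249,000 US gal × 3.785 L/gal = 942,465 L.
[OCl⁻]/[HOCl] = 10^(pH − pKa) = 10^(8.09 − 7.51) = 3.802; fraction as HOCl = 1/(1 + 3.802) = 0.2083.
Free chlorine required for 1.2 ppm HOCl: 1.2 / 0.2083 = 5.762 ppm.
FC to add: 5.762 − 0.3 = 5.462 mg/L as Cl₂.
Cl₂ equivalent: 5.462 mg/L × 942,465 L = 5148 g.
Product at 57.3% available Cl: 5148 / 0.573 = 8984 g.

8.98 kg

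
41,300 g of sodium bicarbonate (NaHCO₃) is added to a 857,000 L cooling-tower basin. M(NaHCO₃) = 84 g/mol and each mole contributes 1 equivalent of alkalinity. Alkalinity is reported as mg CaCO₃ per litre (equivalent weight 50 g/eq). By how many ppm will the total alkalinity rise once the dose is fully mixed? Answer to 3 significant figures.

Moles of NaHCO₃: 41,300 g ÷ 84 g/mol = 491.7 mol → 491.7 eq of alkalinity.
As CaCO₃: 491.7 eq × 50 g/eq = 24,580 g.
Rise: 24,580 g / 857,000 L × 1000 = 28.69 mg/L.

28.7 ppm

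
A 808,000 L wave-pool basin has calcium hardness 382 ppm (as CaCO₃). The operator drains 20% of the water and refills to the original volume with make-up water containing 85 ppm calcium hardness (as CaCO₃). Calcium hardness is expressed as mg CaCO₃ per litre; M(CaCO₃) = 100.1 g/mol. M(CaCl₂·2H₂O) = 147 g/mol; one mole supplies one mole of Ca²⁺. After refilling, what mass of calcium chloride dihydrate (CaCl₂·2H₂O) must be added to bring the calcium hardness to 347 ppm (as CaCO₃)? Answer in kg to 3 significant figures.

After draining 20% and refilling: 382 × 0.80 + 85 × 0.20 = 322.6 ppm.
Deficit to target: 347 − 322.6 = 24.4 mg/L.
As CaCO₃: 24.4 mg/L × 808,000 L = 19,720 g; ÷ 100.1 = 197 mol Ca²⁺.
Mass: 197 × 147 = 28,950 g.

29.0 kg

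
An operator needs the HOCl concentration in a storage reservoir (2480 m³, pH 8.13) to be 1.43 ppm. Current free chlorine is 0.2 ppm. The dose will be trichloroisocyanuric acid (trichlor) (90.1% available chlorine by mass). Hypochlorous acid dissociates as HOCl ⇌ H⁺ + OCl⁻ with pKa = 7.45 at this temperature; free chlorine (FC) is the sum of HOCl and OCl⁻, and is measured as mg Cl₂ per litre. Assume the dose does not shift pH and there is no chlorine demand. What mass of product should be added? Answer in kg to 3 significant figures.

22.2 kg

Volume: 2480 m³ = 2,480,000 L.
[OCl⁻]/[HOCl] = 10^(pH − pKa) = 10^(8.13 − 7.45) = 4.786; fraction as HOCl = 1/(1 + 4.786) = 0.1728.
Free chlorine required for 1.43 ppm HOCl: 1.43 / 0.1728 = 8.274 ppm.
FC to add: 8.274 − 0.2 = 8.074 mg/L as Cl₂.
Cl₂ equivalent: 8.074 mg/L × 2,480,000 L = 20,020 g.
Product at 90.1% available Cl: 20,020 / 0.901 = 22,220 g.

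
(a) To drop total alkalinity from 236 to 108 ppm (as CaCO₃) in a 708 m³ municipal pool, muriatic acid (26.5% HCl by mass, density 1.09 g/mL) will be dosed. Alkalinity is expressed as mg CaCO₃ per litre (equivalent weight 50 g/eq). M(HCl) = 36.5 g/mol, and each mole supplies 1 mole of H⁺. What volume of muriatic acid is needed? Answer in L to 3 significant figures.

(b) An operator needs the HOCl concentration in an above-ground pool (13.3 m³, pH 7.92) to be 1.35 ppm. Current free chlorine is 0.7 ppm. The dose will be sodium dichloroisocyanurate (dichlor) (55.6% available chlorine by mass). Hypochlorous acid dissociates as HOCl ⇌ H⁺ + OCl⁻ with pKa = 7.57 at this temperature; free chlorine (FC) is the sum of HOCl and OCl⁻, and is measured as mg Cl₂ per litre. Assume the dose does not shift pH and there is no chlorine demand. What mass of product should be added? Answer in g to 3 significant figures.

(a) 229 L; (b) 87.8 g

(a) Volume: 708 m³ = 708,000 L.
(a) Alkalinity to neutralize: (236 − 108) = 128 mg/L as CaCO₃ × 708,000 L = 90,620 g as CaCO₃.
(a) Equivalents of H⁺ required: 90,620 ÷ 50 g/eq = 1812 eq = 1812 mol HCl.
(a) Mass of HCl: 1812 × 36.5 = 66,160 g.
(a) Mass of 26.5% solution: 66,160 / 0.265 = 249,600 g.
(a) Volume: 249,600 g ÷ 1.09 g/mL = 229,000 mL.

(b) Volume: 13.3 m³ = 13,300 L.
(b) [OCl⁻]/[HOCl] = 10^(pH − pKa) = 10^(7.92 − 7.57) = 2.239; fraction as HOCl = 1/(1 + 2.239) = 0.3088.
(b) Free chlorine required for 1.35 ppm HOCl: 1.35 / 0.3088 = 4.372 ppm.
(b) FC to add: 4.372 − 0.7 = 3.672 mg/L as Cl₂.
(b) Cl₂ equivalent: 3.672 mg/L × 13,300 L = 48.84 g.
(b) Product at 55.6% available Cl: 48.84 / 0.556 = 87.84 g.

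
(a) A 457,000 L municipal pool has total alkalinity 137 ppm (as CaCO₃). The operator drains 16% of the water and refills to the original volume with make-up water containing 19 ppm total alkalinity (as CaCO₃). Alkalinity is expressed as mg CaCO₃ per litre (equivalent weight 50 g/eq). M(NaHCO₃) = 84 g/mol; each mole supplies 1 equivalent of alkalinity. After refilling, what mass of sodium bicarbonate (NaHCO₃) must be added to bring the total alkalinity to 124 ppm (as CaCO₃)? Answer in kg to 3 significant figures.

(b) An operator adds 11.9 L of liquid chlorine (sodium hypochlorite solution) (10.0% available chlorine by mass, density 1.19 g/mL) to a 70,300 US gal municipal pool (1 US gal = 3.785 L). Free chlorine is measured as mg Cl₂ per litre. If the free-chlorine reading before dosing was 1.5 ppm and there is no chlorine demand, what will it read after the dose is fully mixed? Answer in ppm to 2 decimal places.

(a) After draining 16% and refilling: 137 × 0.84 + 19 × 0.16 = 118.12 ppm.
(a) Deficit to target: 124 − 118.12 = 5.88 mg/L.
(a) As CaCO₃: 5.88 mg/L × 457,000 L = 2687 g; ÷ 50 g/eq ÷ 1 = 53.74 mol NaHCO₃.
(a) Mass: 53.74 × 84 = 4514 g.

(b) Volume: 70,300 US gal × 3.785 L/gal = 266,086 L.
(b) Mass of solution: 11.9 L × 1000 mL/L × 1.19 g/mL = 14,160 g.
(b) Available chlorine delivered: 14,160 g × 0.1 = 1416 g as Cl₂.
(b) Concentration rise: 1416 g / 266,086 L = 5.322 mg/L = 5.32 ppm.
(b) Final FC: 1.5 + 5.32 = 6.82 ppm.

(a) 4.51 kg; (b) 6.82 ppm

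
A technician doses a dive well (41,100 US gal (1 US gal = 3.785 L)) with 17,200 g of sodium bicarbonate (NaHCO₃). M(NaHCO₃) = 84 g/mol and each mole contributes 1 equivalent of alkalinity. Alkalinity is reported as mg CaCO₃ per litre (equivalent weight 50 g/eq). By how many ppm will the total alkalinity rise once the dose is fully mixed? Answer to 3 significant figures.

65.8 ppm

Volume: 41,100 US gal × 3.785 L/gal = 155,564 L.
Moles of NaHCO₃: 17,200 g ÷ 84 g/mol = 204.8 mol → 204.8 eq of alkalinity.
As CaCO₃: 204.8 eq × 50 g/eq = 10,240 g.
Rise: 10,240 g / 155,564 L × 1000 = 65.81 mg/L.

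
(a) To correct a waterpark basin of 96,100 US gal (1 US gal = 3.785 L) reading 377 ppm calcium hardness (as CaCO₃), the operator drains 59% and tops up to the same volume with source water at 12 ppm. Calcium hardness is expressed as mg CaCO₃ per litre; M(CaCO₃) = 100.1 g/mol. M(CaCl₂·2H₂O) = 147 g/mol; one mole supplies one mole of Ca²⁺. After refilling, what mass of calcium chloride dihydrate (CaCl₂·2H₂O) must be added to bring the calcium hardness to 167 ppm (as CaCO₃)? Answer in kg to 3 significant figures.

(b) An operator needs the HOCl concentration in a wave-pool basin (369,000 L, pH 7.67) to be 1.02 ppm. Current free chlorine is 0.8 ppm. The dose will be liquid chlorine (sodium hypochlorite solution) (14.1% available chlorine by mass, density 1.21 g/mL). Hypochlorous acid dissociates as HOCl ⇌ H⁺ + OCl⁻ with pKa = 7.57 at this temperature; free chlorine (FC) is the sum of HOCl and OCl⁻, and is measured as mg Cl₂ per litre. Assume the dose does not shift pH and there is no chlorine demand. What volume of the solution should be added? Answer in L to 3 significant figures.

(a) Volume: 96,100 US gal × 3.785 L/gal = 363,738 L.
(a) After draining 59% and refilling: 377 × 0.41 + 12 × 0.59 = 161.65 ppm.
(a) Deficit to target: 167 − 161.65 = 5.35 mg/L.
(a) As CaCO₃: 5.35 mg/L × 363,738 L = 1946 g; ÷ 100.1 = 19.44 mol Ca²⁺.
(a) Mass: 19.44 × 147 = 2858 g.

(b) [OCl⁻]/[HOCl] = 10^(pH − pKa) = 10^(7.67 − 7.57) = 1.259; fraction as HOCl = 1/(1 + 1.259) = 0.4427.
(b) Free chlorine required for 1.02 ppm HOCl: 1.02 / 0.4427 = 2.304 ppm.
(b) FC to add: 2.304 − 0.8 = 1.504 mg/L as Cl₂.
(b) Cl₂ equivalent: 1.504 mg/L × 369,000 L = 555 g.
(b) Product at 14.1% available Cl: 555 / 0.141 = 3936 g.
(b) Volume: 3936 g ÷ 1.21 g/mL = 3253 mL.

(a) 2.86 kg; (b) 3.25 L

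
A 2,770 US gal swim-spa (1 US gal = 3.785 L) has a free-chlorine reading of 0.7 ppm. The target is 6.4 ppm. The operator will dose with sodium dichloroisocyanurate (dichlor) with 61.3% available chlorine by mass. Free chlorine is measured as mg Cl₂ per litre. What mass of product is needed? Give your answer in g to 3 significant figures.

Volume: 2,770 US gal × 3.785 L/gal = 10,484 L.
Chlorine deficit: 6.4 − 0.7 = 5.7 ppm = 5.7 mg/L as Cl₂.
Cl₂ equivalent needed: 5.7 mg/L × 10,484 L = 59,760 mg = 59.76 g.
Product at 61.3% available chlorine: 59.76 / 0.613 = 97.49 g.

97.5 g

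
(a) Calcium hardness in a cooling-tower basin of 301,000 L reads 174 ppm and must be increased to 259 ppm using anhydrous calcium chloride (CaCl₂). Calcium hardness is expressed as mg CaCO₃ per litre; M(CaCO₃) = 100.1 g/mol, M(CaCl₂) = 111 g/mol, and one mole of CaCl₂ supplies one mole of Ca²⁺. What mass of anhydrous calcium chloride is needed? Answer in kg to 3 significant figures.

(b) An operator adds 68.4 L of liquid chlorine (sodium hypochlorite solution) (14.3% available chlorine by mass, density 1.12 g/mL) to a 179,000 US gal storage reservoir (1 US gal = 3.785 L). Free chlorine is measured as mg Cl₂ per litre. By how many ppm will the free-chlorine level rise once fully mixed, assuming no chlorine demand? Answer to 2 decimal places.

(a) 28.4 kg; (b) 16.17 ppm

(a) Hardness to add: (259 − 174) = 85 mg/L as CaCO₃ × 301,000 L = 25,580 g as CaCO₃.
(a) Moles of Ca²⁺ (1 mol Ca²⁺ ≡ 1 mol CaCO₃): 25,580 / 100.1 g/mol = 255.6 mol.
(a) Mass of CaCl₂: 255.6 × 111 = 28,370 g.

(b) Volume: 179,000 US gal × 3.785 L/gal = 677,515 L.
(b) Mass of solution: 68.4 L × 1000 mL/L × 1.12 g/mL = 76,610 g.
(b) Available chlorine delivered: 76,610 g × 0.143 = 10,950 g as Cl₂.
(b) Concentration rise: 10,950 g / 677,515 L = 16.17 mg/L = 16.17 ppm.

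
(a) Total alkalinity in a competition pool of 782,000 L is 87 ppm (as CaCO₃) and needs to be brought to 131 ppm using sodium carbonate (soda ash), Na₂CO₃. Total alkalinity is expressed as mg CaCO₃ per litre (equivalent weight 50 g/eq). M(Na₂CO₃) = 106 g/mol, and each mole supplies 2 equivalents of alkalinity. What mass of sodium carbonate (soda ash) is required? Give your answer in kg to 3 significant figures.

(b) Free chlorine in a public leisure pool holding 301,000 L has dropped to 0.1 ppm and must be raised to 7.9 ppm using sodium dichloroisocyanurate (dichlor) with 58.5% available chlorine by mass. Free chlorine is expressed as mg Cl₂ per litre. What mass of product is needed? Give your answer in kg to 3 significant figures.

(a) 36.5 kg; (b) 4.01 kg

(a) Alkalinity to add: (131 − 87) = 44 mg/L as CaCO₃ × 782,000 L = 34,410 g as CaCO₃.
(a) Equivalents: 34,410 g ÷ 50 g/eq = 688.2 eq.
(a) Each mole of Na₂CO₃ supplies 2 eq, so 688.2 / 2 = 344.1 mol.
(a) Mass: 344.1 mol × 106 g/mol = 36,470 g.

(b) Chlorine deficit: 7.9 − 0.1 = 7.8 ppm = 7.8 mg/L as Cl₂.
(b) Cl₂ equivalent needed: 7.8 mg/L × 301,000 L = 2,348,000 mg = 2348 g.
(b) Product at 58.5% available chlorine: 2348 / 0.585 = 4013 g.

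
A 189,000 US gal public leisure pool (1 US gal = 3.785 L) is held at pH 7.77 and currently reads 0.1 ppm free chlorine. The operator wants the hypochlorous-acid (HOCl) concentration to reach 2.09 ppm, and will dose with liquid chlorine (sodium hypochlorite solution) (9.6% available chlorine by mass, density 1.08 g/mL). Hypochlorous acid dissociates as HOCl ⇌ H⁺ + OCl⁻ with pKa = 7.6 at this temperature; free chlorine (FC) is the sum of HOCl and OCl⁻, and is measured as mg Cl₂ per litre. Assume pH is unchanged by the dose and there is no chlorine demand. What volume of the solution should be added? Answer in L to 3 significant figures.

35.1 L

Volume: 189,000 US gal × 3.785 L/gal = 715,365 L.
[OCl⁻]/[HOCl] = 10^(pH − pKa) = 10^(7.77 − 7.6) = 1.479; fraction as HOCl = 1/(1 + 1.479) = 0.4034.
Free chlorine required for 2.09 ppm HOCl: 2.09 / 0.4034 = 5.181 ppm.
FC to add: 5.181 − 0.1 = 5.081 mg/L as Cl₂.
Cl₂ equivalent: 5.081 mg/L × 715,365 L = 3635 g.
Product at 9.6% available Cl: 3635 / 0.096 = 37,860 g.
Volume: 37,860 g ÷ 1.08 g/mL = 35,060 mL.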